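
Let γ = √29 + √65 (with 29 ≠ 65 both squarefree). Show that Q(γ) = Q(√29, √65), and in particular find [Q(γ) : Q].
[Q(γ) : Q] = 4 (equivalently, Q(γ) = Q(√29, √65))

Obviously Q(γ) ⊆ Q(√29, √65), and [Q(√29, √65):Q] = 4 (since 29, 65 are distinct squarefree integers > 1 with 1885 not a perfect square). To show equality we compute the minimal polynomial of γ. From γ = √29 + √65: γ^2 = 29 + 2√(1885) + 65 = 94 + 2√(1885), so γ^2 - 94 = 2√(1885); squaring, (γ^2 - 94)^2 = 4·1885, i.e. γ^4 - 188γ^2 + 8836 - 7540 = 0, i.e. γ^4 - 188γ^2 + 1296 = 0. So γ is a root of x^4 - 188x^2 + 1296. This polynomial is irreducible over Q: it has no rational root (each ±√29 ± √65 is irrational), and any factorization into two quadratics over Q would force √(1885) ∈ Q (pairing opposite roots) or √29, √65 ∈ Q (other pairings), all impossible. Hence [Q(γ):Q] = 4 = [Q(√29, √65):Q], so Q(γ) = Q(√29, √65).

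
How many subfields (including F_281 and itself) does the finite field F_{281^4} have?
F_{281^4} has 3 subfields

The subfields of F_{p^n} are exactly the fields F_{p^d} for d | n (each is the fixed field of the unique index-d subgroup of Gal(F_{p^n}/F_p) ≅ Z/nZ). The divisors of n = 4 are {1, 2, 4}, giving 3 subfields: F_{281^1}, F_{281^2}, F_{281^4}.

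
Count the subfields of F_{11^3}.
F_{11^3} has 2 subfields

The subfields of F_{p^n} are exactly the fields F_{p^d} for d | n (each is the fixed field of the unique index-d subgroup of Gal(F_{p^n}/F_p) ≅ Z/nZ). The divisors of n = 3 are {1, 3}, giving 2 subfields: F_{11^1}, F_{11^3}.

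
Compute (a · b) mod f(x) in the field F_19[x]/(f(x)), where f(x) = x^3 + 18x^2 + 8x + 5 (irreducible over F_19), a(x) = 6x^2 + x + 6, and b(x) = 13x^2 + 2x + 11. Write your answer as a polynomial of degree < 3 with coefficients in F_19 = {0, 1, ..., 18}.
a · b ≡ 5x^2 + 6x + 7 (mod f(x))

Multiply in F_19[x]: a(x)·b(x) = (6x^2 + x + 6)·(13x^2 + 2x + 11) = 2x^4 + 6x^3 + 13x^2 + 4x + 9. This has degree ≥ 3, so divide by f(x) over F_19: 2x^4 + 6x^3 + 13x^2 + 4x + 9 = (2x + 8)·(x^3 + 18x^2 + 8x + 5) + (5x^2 + 6x + 7). Hence a·b ≡ 5x^2 + 6x + 7 (mod f). (F_19[x]/(f) is a field with 19^3 = 6859 elements since f is irreducible of degree 3.)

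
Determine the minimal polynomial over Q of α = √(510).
m_α(x) = x^2 - 510

α satisfies α^2 - 510 = 0, so x^2 - 510 annihilates α. Since d = 510 is squarefree and ≠ 1, it is not a perfect square in Q, so x^2 - 510 has no rational root and is therefore irreducible over Q (a degree-2 polynomial over a field is irreducible iff it has no root). Hence m_α(x) = x^2 - 510.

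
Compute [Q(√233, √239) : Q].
[Q(√233, √239) : Q] = 4

[Q(√233):Q] = 2 (min poly x^2 - 233, irreducible since 233 is squarefree > 1). For the top step, suppose √239 ∈ Q(√233), say √239 = c + d√233 with c, d ∈ Q. Squaring: 239 = c^2 + 233d^2 + 2cd√233. Since √233 ∉ Q this forces 2cd = 0. If d = 0 then √239 = c ∈ Q, contradicting 239 squarefree > 1. If c = 0 then 239 = 233d^2, so 233·239 = (233d)^2 is a perfect square in Q — but 233·239 = 55687 is not a perfect square (since 233 and 239 are distinct squarefree integers). Contradiction. Hence √239 ∉ Q(√233), so x^2 - 239 stays irreducible over Q(√233) and [Q(√233, √239) : Q(√233)] = 2. By the tower law, [Q(√233, √239) : Q] = 2 · 2 = 4.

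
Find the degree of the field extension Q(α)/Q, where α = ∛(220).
[Q(α):Q] = 3

The minimal polynomial of α is x^3 - 220, irreducible over Q since 220 is not a perfect cube (so x^3 - 220 has no rational root). Hence [Q(α):Q] = deg(m_α) = 3.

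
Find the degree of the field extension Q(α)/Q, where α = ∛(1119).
[Q(α):Q] = 3

The minimal polynomial of α is x^3 - 1119, irreducible over Q since 1119 is not a perfect cube (so x^3 - 1119 has no rational root). Hence [Q(α):Q] = deg(m_α) = 3.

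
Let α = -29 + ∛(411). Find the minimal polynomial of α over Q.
m_α(x) = x^3 + 87x^2 + 2523x + 23978

Set β = α + 29 = ∛(411), so β^3 = 411. Then (α + 29)^3 - 411 = 0, i.e. α is a root of g(x) = (x + 29)^3 - 411 = x^3 + 87x^2 + 2523x + 23978. Since g(x) = h(x + 29) where h(x) = x^3 - 411, and h is irreducible over Q (because 411 is not a perfect cube, so h has no rational root, and a monic cubic with no rational root is irreducible), g is also irreducible (irreducibility is preserved under the substitution x → x + 29). Hence m_α(x) = x^3 + 87x^2 + 2523x + 23978.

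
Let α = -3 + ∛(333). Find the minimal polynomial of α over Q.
m_α(x) = x^3 + 9x^2 + 27x - 306

Set β = α + 3 = ∛(333), so β^3 = 333. Then (α + 3)^3 - 333 = 0, i.e. α is a root of g(x) = (x + 3)^3 - 333 = x^3 + 9x^2 + 27x - 306. Since g(x) = h(x + 3) where h(x) = x^3 - 333, and h is irreducible over Q (because 333 is not a perfect cube, so h has no rational root, and a monic cubic with no rational root is irreducible), g is also irreducible (irreducibility is preserved under the substitution x → x + 3). Hence m_α(x) = x^3 + 9x^2 + 27x - 306.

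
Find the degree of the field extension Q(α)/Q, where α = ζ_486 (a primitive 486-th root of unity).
[Q(α):Q] = 162

The minimal polynomial of ζ_486 over Q is the 486-th cyclotomic polynomial Φ_486(x), which is irreducible over Q and has degree φ(486) = 162. Hence [Q(α):Q] = φ(486) = 162.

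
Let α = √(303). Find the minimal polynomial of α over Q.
m_α(x) = x^2 - 303

α satisfies α^2 - 303 = 0, so x^2 - 303 annihilates α. Since d = 303 is squarefree and ≠ 1, it is not a perfect square in Q, so x^2 - 303 has no rational root and is therefore irreducible over Q (a degree-2 polynomial over a field is irreducible iff it has no root). Hence m_α(x) = x^2 - 303.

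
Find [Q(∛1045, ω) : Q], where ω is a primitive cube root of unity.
[Q(∛1045, ω) : Q] = 6

[Q(∛1045):Q] = 3 (min poly x^3 - 1045, irreducible since 1045 is not a perfect cube). [Q(ω):Q] = 2 (min poly x^2 + x + 1). Since Q(∛1045) ⊂ R and ω ∉ R, we have ω ∉ Q(∛1045), so x^2 + x + 1 remains irreducible over Q(∛1045) and [Q(∛1045, ω) : Q(∛1045)] = 2. By the tower law, [Q(∛1045, ω) : Q] = 3 · 2 = 6. (In fact Q(∛1045, ω) is the splitting field of x^3 - 1045 over Q.)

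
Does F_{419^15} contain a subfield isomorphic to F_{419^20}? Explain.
No: F_{419^20} is not a subfield of F_{419^15}

F_{p^m} embeds in F_{p^n} iff m | n. Here 20 ∤ 15 (since 15 = 0·20 + 15 with remainder 15 ≠ 0), so F_{419^20} is not a subfield of F_{419^15}. Equivalently: if it were, the tower law would give 20 = [F_{419^20}:F_419] dividing [F_{419^15}:F_419] = 15, contradiction.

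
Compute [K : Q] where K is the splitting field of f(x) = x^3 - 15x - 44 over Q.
[K : Q] = 6

By the rational root test, any rational root of the monic integer polynomial f(x) = x^3 - 15x - 44 must be an integer dividing the constant term -44, i.e. one of ±{1, 2, 4, 11, 22, 44}. Evaluating: f(1) = -58, f(-1) = -30, f(2) = -66, f(-2) = -22, f(4) = -40, f(-4) = -48, f(11) = 1122, f(-11) = -1210, f(22) = 10274, f(-22) = -10362, f(44) = 84480, f(-44) = -84568; none is 0, so f has no rational root and is therefore irreducible over Q (a cubic with no linear factor over a field is irreducible). For an irreducible cubic, the Galois group is A_3 or S_3 according as the discriminant disc(f) = -4a^3 - 27b^2 = -4·(-15)^3 - 27·(-44)^2 = -38772 is or is not a square in Q. Here disc(f) = -38772 is not a perfect square in Q, so the Galois group of f over Q is not contained in A_3 and must be all of S_3. The splitting field has degree |S_3| = 6 over Q, so [K : Q] = 6.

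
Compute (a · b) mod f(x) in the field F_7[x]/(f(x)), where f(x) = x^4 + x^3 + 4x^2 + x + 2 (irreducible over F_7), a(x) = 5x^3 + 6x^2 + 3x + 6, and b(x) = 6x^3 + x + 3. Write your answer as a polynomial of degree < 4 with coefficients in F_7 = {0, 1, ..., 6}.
a · b ≡ x^3 + 3x^2 + x (mod f(x))

Multiply in F_7[x]: a(x)·b(x) = (5x^3 + 6x^2 + 3x + 6)·(6x^3 + x + 3) = 2x^6 + x^5 + 2x^4 + x^3 + x + 4. This has degree ≥ 4, so divide by f(x) over F_7: 2x^6 + x^5 + 2x^4 + x^3 + x + 4 = (2x^2 + 6x + 2)·(x^4 + x^3 + 4x^2 + x + 2) + (x^3 + 3x^2 + x). Hence a·b ≡ x^3 + 3x^2 + x (mod f). (F_7[x]/(f) is a field with 7^4 = 2401 elements since f is irreducible of degree 4.)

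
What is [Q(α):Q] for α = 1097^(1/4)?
[Q(α):Q] = 4

α is a root of x^4 - 1097. By Eisenstein's criterion at the prime p = 1097 (which divides the constant term 1097 but p^2 = 1203409 does not, since 1097 is squarefree), x^4 - 1097 is irreducible over Q. Hence [Q(α):Q] = 4.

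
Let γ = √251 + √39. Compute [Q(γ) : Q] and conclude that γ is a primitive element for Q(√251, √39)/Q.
[Q(γ) : Q] = 4 (equivalently, Q(γ) = Q(√251, √39))

Obviously Q(γ) ⊆ Q(√251, √39), and [Q(√251, √39):Q] = 4 (since 251, 39 are distinct squarefree integers > 1 with 9789 not a perfect square). To show equality we compute the minimal polynomial of γ. From γ = √251 + √39: γ^2 = 251 + 2√(9789) + 39 = 290 + 2√(9789), so γ^2 - 290 = 2√(9789); squaring, (γ^2 - 290)^2 = 4·9789, i.e. γ^4 - 580γ^2 + 84100 - 39156 = 0, i.e. γ^4 - 580γ^2 + 44944 = 0. So γ is a root of x^4 - 580x^2 + 44944. This polynomial is irreducible over Q: it has no rational root (each ±√251 ± √39 is irrational), and any factorization into two quadratics over Q would force √(9789) ∈ Q (pairing opposite roots) or √251, √39 ∈ Q (other pairings), all impossible. Hence [Q(γ):Q] = 4 = [Q(√251, √39):Q], so Q(γ) = Q(√251, √39).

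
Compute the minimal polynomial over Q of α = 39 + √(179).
m_α(x) = x^2 - 78x + 1342

From α - 39 = √(179), squaring gives (α - 39)^2 = 179, i.e. α^2 - 78α + 1521 = 179, so α^2 - 78α + 1342 = 0. The discriminant of x^2 - 78x + 1342 is (-78)^2 - 4·(1342) = 6084 - 5368 = 716, and 4·(179) is not a perfect square in Q since 179 is squarefree and ≠ 1. Hence x^2 - 78x + 1342 is irreducible over Q and is the minimal polynomial of α.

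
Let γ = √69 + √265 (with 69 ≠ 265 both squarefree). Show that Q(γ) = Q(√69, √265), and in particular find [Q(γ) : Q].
[Q(γ) : Q] = 4 (equivalently, Q(γ) = Q(√69, √265))

Obviously Q(γ) ⊆ Q(√69, √265), and [Q(√69, √265):Q] = 4 (since 69, 265 are distinct squarefree integers > 1 with 18285 not a perfect square). To show equality we compute the minimal polynomial of γ. From γ = √69 + √265: γ^2 = 69 + 2√(18285) + 265 = 334 + 2√(18285), so γ^2 - 334 = 2√(18285); squaring, (γ^2 - 334)^2 = 4·18285, i.e. γ^4 - 668γ^2 + 111556 - 73140 = 0, i.e. γ^4 - 668γ^2 + 38416 = 0. So γ is a root of x^4 - 668x^2 + 38416. This polynomial is irreducible over Q: it has no rational root (each ±√69 ± √265 is irrational), and any factorization into two quadratics over Q would force √(18285) ∈ Q (pairing opposite roots) or √69, √265 ∈ Q (other pairings), all impossible. Hence [Q(γ):Q] = 4 = [Q(√69, √265):Q], so Q(γ) = Q(√69, √265).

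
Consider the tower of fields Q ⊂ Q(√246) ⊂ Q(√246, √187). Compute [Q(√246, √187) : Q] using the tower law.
[Q(√246, √187) : Q] = 4

[Q(√246):Q] = 2 (min poly x^2 - 246, irreducible since 246 is squarefree > 1). For the top step, suppose √187 ∈ Q(√246), say √187 = c + d√246 with c, d ∈ Q. Squaring: 187 = c^2 + 246d^2 + 2cd√246. Since √246 ∉ Q this forces 2cd = 0. If d = 0 then √187 = c ∈ Q, contradicting 187 squarefree > 1. If c = 0 then 187 = 246d^2, so 246·187 = (246d)^2 is a perfect square in Q — but 246·187 = 46002 is not a perfect square (since 246 and 187 are distinct squarefree integers). Contradiction. Hence √187 ∉ Q(√246), so x^2 - 187 stays irreducible over Q(√246) and [Q(√246, √187) : Q(√246)] = 2. By the tower law, [Q(√246, √187) : Q] = 2 · 2 = 4.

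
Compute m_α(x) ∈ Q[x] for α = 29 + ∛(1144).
m_α(x) = x^3 - 87x^2 + 2523x - 25533

Set β = α - 29 = ∛(1144), so β^3 = 1144. Then (α - 29)^3 - 1144 = 0, i.e. α is a root of g(x) = (x - 29)^3 - 1144 = x^3 - 87x^2 + 2523x - 25533. Since g(x) = h(x - 29) where h(x) = x^3 - 1144, and h is irreducible over Q (because 1144 is not a perfect cube, so h has no rational root, and a monic cubic with no rational root is irreducible), g is also irreducible (irreducibility is preserved under the substitution x → x - 29). Hence m_α(x) = x^3 - 87x^2 + 2523x - 25533.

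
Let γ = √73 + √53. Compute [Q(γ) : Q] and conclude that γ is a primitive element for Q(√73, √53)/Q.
[Q(γ) : Q] = 4 (equivalently, Q(γ) = Q(√73, √53))

Obviously Q(γ) ⊆ Q(√73, √53), and [Q(√73, √53):Q] = 4 (since 73, 53 are distinct squarefree integers > 1 with 3869 not a perfect square). To show equality we compute the minimal polynomial of γ. From γ = √73 + √53: γ^2 = 73 + 2√(3869) + 53 = 126 + 2√(3869), so γ^2 - 126 = 2√(3869); squaring, (γ^2 - 126)^2 = 4·3869, i.e. γ^4 - 252γ^2 + 15876 - 15476 = 0, i.e. γ^4 - 252γ^2 + 400 = 0. So γ is a root of x^4 - 252x^2 + 400. This polynomial is irreducible over Q: it has no rational root (each ±√73 ± √53 is irrational), and any factorization into two quadratics over Q would force √(3869) ∈ Q (pairing opposite roots) or √73, √53 ∈ Q (other pairings), all impossible. Hence [Q(γ):Q] = 4 = [Q(√73, √53):Q], so Q(γ) = Q(√73, √53).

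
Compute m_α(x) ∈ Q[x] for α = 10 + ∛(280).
m_α(x) = x^3 - 30x^2 + 300x - 1280

Set β = α - 10 = ∛(280), so β^3 = 280. Then (α - 10)^3 - 280 = 0, i.e. α is a root of g(x) = (x - 10)^3 - 280 = x^3 - 30x^2 + 300x - 1280. Since g(x) = h(x - 10) where h(x) = x^3 - 280, and h is irreducible over Q (because 280 is not a perfect cube, so h has no rational root, and a monic cubic with no rational root is irreducible), g is also irreducible (irreducibility is preserved under the substitution x → x - 10). Hence m_α(x) = x^3 - 30x^2 + 300x - 1280.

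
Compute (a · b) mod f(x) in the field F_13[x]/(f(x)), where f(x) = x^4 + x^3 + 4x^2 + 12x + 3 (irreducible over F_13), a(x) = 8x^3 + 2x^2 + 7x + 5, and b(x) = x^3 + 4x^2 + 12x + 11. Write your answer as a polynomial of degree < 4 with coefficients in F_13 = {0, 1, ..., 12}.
a · b ≡ 9x^3 + 7x^2 + 8x (mod f(x))

Multiply in F_13[x]: a(x)·b(x) = (8x^3 + 2x^2 + 7x + 5)·(x^3 + 4x^2 + 12x + 11) = 8x^6 + 8x^5 + 7x^4 + 2x^3 + 9x^2 + 7x + 3. This has degree ≥ 4, so divide by f(x) over F_13: 8x^6 + 8x^5 + 7x^4 + 2x^3 + 9x^2 + 7x + 3 = (8x^2 + 1)·(x^4 + x^3 + 4x^2 + 12x + 3) + (9x^3 + 7x^2 + 8x). Hence a·b ≡ 9x^3 + 7x^2 + 8x (mod f). (F_13[x]/(f) is a field with 13^4 = 28561 elements since f is irreducible of degree 4.)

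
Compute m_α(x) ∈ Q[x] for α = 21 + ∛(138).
m_α(x) = x^3 - 63x^2 + 1323x - 9399

Set β = α - 21 = ∛(138), so β^3 = 138. Then (α - 21)^3 - 138 = 0, i.e. α is a root of g(x) = (x - 21)^3 - 138 = x^3 - 63x^2 + 1323x - 9399. Since g(x) = h(x - 21) where h(x) = x^3 - 138, and h is irreducible over Q (because 138 is not a perfect cube, so h has no rational root, and a monic cubic with no rational root is irreducible), g is also irreducible (irreducibility is preserved under the substitution x → x - 21). Hence m_α(x) = x^3 - 63x^2 + 1323x - 9399.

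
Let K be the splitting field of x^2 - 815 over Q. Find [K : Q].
[K : Q] = 2

f(x) = x^2 - 815 factors as (x - √815)(x + √815). The splitting field is K = Q(√815). Since 815 is squarefree and > 1, it is not a perfect square, so x^2 - 815 is irreducible over Q and [Q(√815) : Q] = 2. Hence [K : Q] = 2.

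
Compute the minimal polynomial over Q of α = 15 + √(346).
m_α(x) = x^2 - 30x - 121

From α - 15 = √(346), squaring gives (α - 15)^2 = 346, i.e. α^2 - 30α + 225 = 346, so α^2 - 30α - 121 = 0. The discriminant of x^2 - 30x - 121 is (-30)^2 - 4·(-121) = 900 + 484 = 1384, and 4·(346) is not a perfect square in Q since 346 is squarefree and ≠ 1. Hence x^2 - 30x - 121 is irreducible over Q and is the minimal polynomial of α.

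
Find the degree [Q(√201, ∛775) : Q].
[Q(√201, ∛775) : Q] = 6

Let L = Q(√201, ∛775). Since Q(√201) ⊂ L and [Q(√201):Q] = 2, the tower law gives 2 | [L:Q]. Likewise Q(∛775) ⊂ L with [Q(∛775):Q] = 3 (because 775 is not a perfect cube), so 3 | [L:Q]. As gcd(2,3) = 1, [L:Q] is divisible by 6. Conversely L is generated over Q by √201 and ∛775, so [L:Q] ≤ 2·3 = 6. Therefore [Q(√201, ∛775) : Q] = 6.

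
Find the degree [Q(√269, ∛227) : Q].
[Q(√269, ∛227) : Q] = 6

Let L = Q(√269, ∛227). Since Q(√269) ⊂ L and [Q(√269):Q] = 2, the tower law gives 2 | [L:Q]. Likewise Q(∛227) ⊂ L with [Q(∛227):Q] = 3 (because 227 is not a perfect cube), so 3 | [L:Q]. As gcd(2,3) = 1, [L:Q] is divisible by 6. Conversely L is generated over Q by √269 and ∛227, so [L:Q] ≤ 2·3 = 6. Therefore [Q(√269, ∛227) : Q] = 6.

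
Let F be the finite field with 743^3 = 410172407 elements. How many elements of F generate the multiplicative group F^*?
There are φ(410172406) = 172471104 primitive elements

F_q^* is cyclic of order q - 1 = 410172406. A cyclic group of order m has exactly φ(m) generators. Here m = 410172406 = 2 · 7 · 53 · 552793, so the number of primitive elements is φ(410172406) = 172471104.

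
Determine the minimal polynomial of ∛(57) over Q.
m_α(x) = x^3 - 57

α satisfies α^3 = 57, so x^3 - 57 annihilates α. By the rational root test, a rational root p/q (in lowest terms) of x^3 - 57 would satisfy p^3 = 57 q^3, forcing q = 1 and p^3 = 57; but 57 is not a perfect cube, contradiction. A monic cubic over Q with no rational root is irreducible (any nontrivial factorization would include a linear factor). Hence x^3 - 57 is the minimal polynomial of α, and in particular [Q(α):Q] = 3.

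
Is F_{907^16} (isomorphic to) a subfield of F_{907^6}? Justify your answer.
No: F_{907^16} is not a subfield of F_{907^6}

F_{p^m} embeds in F_{p^n} iff m | n. Here 16 ∤ 6 (since 6 = 0·16 + 6 with remainder 6 ≠ 0), so F_{907^16} is not a subfield of F_{907^6}. Equivalently: if it were, the tower law would give 16 = [F_{907^16}:F_907] dividing [F_{907^6}:F_907] = 6, contradiction.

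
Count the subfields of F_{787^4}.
F_{787^4} has 3 subfields

The subfields of F_{p^n} are exactly the fields F_{p^d} for d | n (each is the fixed field of the unique index-d subgroup of Gal(F_{p^n}/F_p) ≅ Z/nZ). The divisors of n = 4 are {1, 2, 4}, giving 3 subfields: F_{787^1}, F_{787^2}, F_{787^4}.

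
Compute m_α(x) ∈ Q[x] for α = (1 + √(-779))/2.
m_α(x) = x^2 - x + 195

From 2α - 1 = √(-779), squaring gives (2α - 1)^2 = -779, i.e. 4α^2 - 4α + 1 = -779, so α^2 - α + (1 + 779)/4 = 0. Since -779 ≡ 1 (mod 4), (1 + 779)/4 = 195 ∈ Z. The polynomial x^2 - x + 195 has discriminant 1 - 4·(195) = -779, which is not a perfect square in Q (d = -779 is squarefree and ≠ 1), so x^2 - x + 195 is irreducible over Q. It is the minimal polynomial of α.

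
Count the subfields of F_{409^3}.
F_{409^3} has 2 subfields

The subfields of F_{p^n} are exactly the fields F_{p^d} for d | n (each is the fixed field of the unique index-d subgroup of Gal(F_{p^n}/F_p) ≅ Z/nZ). The divisors of n = 3 are {1, 3}, giving 2 subfields: F_{409^1}, F_{409^3}.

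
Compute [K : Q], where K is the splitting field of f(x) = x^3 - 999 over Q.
[K : Q] = 6

The roots of x^3 - 999 are ∛999, ω∛999, ω^2∛999 where ω = e^(2πi/3) is a primitive cube root of unity, so K = Q(∛999, ω). Now [Q(∛999):Q] = 3 (since 999 is not a perfect cube, x^3 - 999 is irreducible) and [Q(ω):Q] = 2. Both 2 and 3 divide [K:Q], and [K:Q] ≤ 3·2 = 6, so [K:Q] = 6. (Equivalently: Q(∛999) ⊂ R but ω ∉ R, so [K : Q(∛999)] = 2.)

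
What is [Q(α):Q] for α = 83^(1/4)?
[Q(α):Q] = 4

α is a root of x^4 - 83. By Eisenstein's criterion at the prime p = 83 (which divides the constant term 83 but p^2 = 6889 does not, since 83 is squarefree), x^4 - 83 is irreducible over Q. Hence [Q(α):Q] = 4.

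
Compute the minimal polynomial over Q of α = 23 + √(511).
m_α(x) = x^2 - 46x + 18

From α - 23 = √(511), squaring gives (α - 23)^2 = 511, i.e. α^2 - 46α + 529 = 511, so α^2 - 46α + 18 = 0. The discriminant of x^2 - 46x + 18 is (-46)^2 - 4·(18) = 2116 - 72 = 2044, and 4·(511) is not a perfect square in Q since 511 is squarefree and ≠ 1. Hence x^2 - 46x + 18 is irreducible over Q and is the minimal polynomial of α.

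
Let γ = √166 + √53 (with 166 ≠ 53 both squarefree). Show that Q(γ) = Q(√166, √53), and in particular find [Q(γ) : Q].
[Q(γ) : Q] = 4 (equivalently, Q(γ) = Q(√166, √53))

Obviously Q(γ) ⊆ Q(√166, √53), and [Q(√166, √53):Q] = 4 (since 166, 53 are distinct squarefree integers > 1 with 8798 not a perfect square). To show equality we compute the minimal polynomial of γ. From γ = √166 + √53: γ^2 = 166 + 2√(8798) + 53 = 219 + 2√(8798), so γ^2 - 219 = 2√(8798); squaring, (γ^2 - 219)^2 = 4·8798, i.e. γ^4 - 438γ^2 + 47961 - 35192 = 0, i.e. γ^4 - 438γ^2 + 12769 = 0. So γ is a root of x^4 - 438x^2 + 12769. This polynomial is irreducible over Q: it has no rational root (each ±√166 ± √53 is irrational), and any factorization into two quadratics over Q would force √(8798) ∈ Q (pairing opposite roots) or √166, √53 ∈ Q (other pairings), all impossible. Hence [Q(γ):Q] = 4 = [Q(√166, √53):Q], so Q(γ) = Q(√166, √53).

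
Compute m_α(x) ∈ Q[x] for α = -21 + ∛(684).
m_α(x) = x^3 + 63x^2 + 1323x + 8577

Set β = α + 21 = ∛(684), so β^3 = 684. Then (α + 21)^3 - 684 = 0, i.e. α is a root of g(x) = (x + 21)^3 - 684 = x^3 + 63x^2 + 1323x + 8577. Since g(x) = h(x + 21) where h(x) = x^3 - 684, and h is irreducible over Q (because 684 is not a perfect cube, so h has no rational root, and a monic cubic with no rational root is irreducible), g is also irreducible (irreducibility is preserved under the substitution x → x + 21). Hence m_α(x) = x^3 + 63x^2 + 1323x + 8577.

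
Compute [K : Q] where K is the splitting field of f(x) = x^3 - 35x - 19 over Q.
[K : Q] = 6

By the rational root test, any rational root of the monic integer polynomial f(x) = x^3 - 35x - 19 must be an integer dividing the constant term -19, i.e. one of ±{1, 19}. Evaluating: f(1) = -53, f(-1) = 15, f(19) = 6175, f(-19) = -6213; none is 0, so f has no rational root and is therefore irreducible over Q (a cubic with no linear factor over a field is irreducible). For an irreducible cubic, the Galois group is A_3 or S_3 according as the discriminant disc(f) = -4a^3 - 27b^2 = -4·(-35)^3 - 27·(-19)^2 = 161753 is or is not a square in Q. Here disc(f) = 161753 is not a perfect square in Q, so the Galois group of f over Q is not contained in A_3 and must be all of S_3. The splitting field has degree |S_3| = 6 over Q, so [K : Q] = 6.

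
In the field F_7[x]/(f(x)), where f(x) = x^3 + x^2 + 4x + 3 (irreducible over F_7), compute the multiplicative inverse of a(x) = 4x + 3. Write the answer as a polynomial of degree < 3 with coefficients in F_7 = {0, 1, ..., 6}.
a(x)^(-1) ≡ 6x^2 + 5x + 1 (mod f(x))

Since f is irreducible over F_7, F_7[x]/(f) is a field and a(x) ≠ 0 has an inverse. Apply the extended Euclidean algorithm to f(x) and a(x) in F_7[x]: f(x) = (2x^2 + 4x + 5)·a(x) + (2). The last nonzero remainder is the constant 2 = gcd(f, a) in F_7. Back-substituting through the division chain expresses 2 = s(x)·a(x) + t(x)·f(x) with s(x) ≡ 5x^2 + 3x + 2 (mod f), so (5x^2 + 3x + 2)·a(x) ≡ 2 (mod f). Multiplying by 2^(-1) ≡ 4 in F_7 gives a(x)^(-1) ≡ 4·(5x^2 + 3x + 2) ≡ 6x^2 + 5x + 1 (mod f). Check: (4x + 3)·(6x^2 + 5x + 1) = 3x^3 + 3x^2 + 5x + 3 ≡ 1 (mod x^3 + x^2 + 4x + 3).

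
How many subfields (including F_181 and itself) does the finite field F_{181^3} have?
F_{181^3} has 2 subfields

The subfields of F_{p^n} are exactly the fields F_{p^d} for d | n (each is the fixed field of the unique index-d subgroup of Gal(F_{p^n}/F_p) ≅ Z/nZ). The divisors of n = 3 are {1, 3}, giving 2 subfields: F_{181^1}, F_{181^3}.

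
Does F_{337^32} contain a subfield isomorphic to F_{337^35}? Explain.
No: F_{337^35} is not a subfield of F_{337^32}

F_{p^m} embeds in F_{p^n} iff m | n. Here 35 ∤ 32 (since 32 = 0·35 + 32 with remainder 32 ≠ 0), so F_{337^35} is not a subfield of F_{337^32}. Equivalently: if it were, the tower law would give 35 = [F_{337^35}:F_337] dividing [F_{337^32}:F_337] = 32, contradiction.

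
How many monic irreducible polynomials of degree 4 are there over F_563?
There are 25117257498 monic irreducible polynomials of degree 4 over F_563

Each element of F_{563^4} that lies in no proper subfield is a root of exactly one monic irreducible of degree 4 over F_563, and each such polynomial has 4 distinct roots in F_{563^4}. By Möbius inversion the count is N_563(4) = (1/4) Σ_{d|4} μ(4/d) · 563^d = (1/4)(μ(4)·563^1 + μ(2)·563^2 + μ(1)·563^4) = 100469029992/4 = 25117257498.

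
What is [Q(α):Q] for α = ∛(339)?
[Q(α):Q] = 3

The minimal polynomial of α is x^3 - 339, irreducible over Q since 339 is not a perfect cube (so x^3 - 339 has no rational root). Hence [Q(α):Q] = deg(m_α) = 3.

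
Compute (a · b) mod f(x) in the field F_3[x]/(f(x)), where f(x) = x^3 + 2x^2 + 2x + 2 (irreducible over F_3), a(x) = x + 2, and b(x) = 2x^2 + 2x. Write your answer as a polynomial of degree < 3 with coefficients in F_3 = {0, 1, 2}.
a · b ≡ 2x^2 + 2 (mod f(x))

Multiply in F_3[x]: a(x)·b(x) = (x + 2)·(2x^2 + 2x) = 2x^3 + x. This has degree ≥ 3, so divide by f(x) over F_3: 2x^3 + x = (2)·(x^3 + 2x^2 + 2x + 2) + (2x^2 + 2). Hence a·b ≡ 2x^2 + 2 (mod f). (F_3[x]/(f) is a field with 3^3 = 27 elements since f is irreducible of degree 3.)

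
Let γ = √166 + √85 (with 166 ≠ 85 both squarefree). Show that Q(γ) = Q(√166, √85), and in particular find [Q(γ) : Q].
[Q(γ) : Q] = 4 (equivalently, Q(γ) = Q(√166, √85))

Obviously Q(γ) ⊆ Q(√166, √85), and [Q(√166, √85):Q] = 4 (since 166, 85 are distinct squarefree integers > 1 with 14110 not a perfect square). To show equality we compute the minimal polynomial of γ. From γ = √166 + √85: γ^2 = 166 + 2√(14110) + 85 = 251 + 2√(14110), so γ^2 - 251 = 2√(14110); squaring, (γ^2 - 251)^2 = 4·14110, i.e. γ^4 - 502γ^2 + 63001 - 56440 = 0, i.e. γ^4 - 502γ^2 + 6561 = 0. So γ is a root of x^4 - 502x^2 + 6561. This polynomial is irreducible over Q: it has no rational root (each ±√166 ± √85 is irrational), and any factorization into two quadratics over Q would force √(14110) ∈ Q (pairing opposite roots) or √166, √85 ∈ Q (other pairings), all impossible. Hence [Q(γ):Q] = 4 = [Q(√166, √85):Q], so Q(γ) = Q(√166, √85).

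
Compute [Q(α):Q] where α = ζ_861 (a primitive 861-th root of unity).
[Q(α):Q] = 480

The minimal polynomial of ζ_861 over Q is the 861-th cyclotomic polynomial Φ_861(x), which is irreducible over Q and has degree φ(861) = 480. Hence [Q(α):Q] = φ(861) = 480.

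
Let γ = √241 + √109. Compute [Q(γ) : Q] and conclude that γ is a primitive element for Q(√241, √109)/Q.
[Q(γ) : Q] = 4 (equivalently, Q(γ) = Q(√241, √109))

Obviously Q(γ) ⊆ Q(√241, √109), and [Q(√241, √109):Q] = 4 (since 241, 109 are distinct squarefree integers > 1 with 26269 not a perfect square). To show equality we compute the minimal polynomial of γ. From γ = √241 + √109: γ^2 = 241 + 2√(26269) + 109 = 350 + 2√(26269), so γ^2 - 350 = 2√(26269); squaring, (γ^2 - 350)^2 = 4·26269, i.e. γ^4 - 700γ^2 + 122500 - 105076 = 0, i.e. γ^4 - 700γ^2 + 17424 = 0. So γ is a root of x^4 - 700x^2 + 17424. This polynomial is irreducible over Q: it has no rational root (each ±√241 ± √109 is irrational), and any factorization into two quadratics over Q would force √(26269) ∈ Q (pairing opposite roots) or √241, √109 ∈ Q (other pairings), all impossible. Hence [Q(γ):Q] = 4 = [Q(√241, √109):Q], so Q(γ) = Q(√241, √109).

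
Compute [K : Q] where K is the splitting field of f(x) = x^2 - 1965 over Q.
[K : Q] = 2

f(x) = x^2 - 1965 factors as (x - √1965)(x + √1965). The splitting field is K = Q(√1965). Since 1965 is squarefree and > 1, it is not a perfect square, so x^2 - 1965 is irreducible over Q and [Q(√1965) : Q] = 2. Hence [K : Q] = 2.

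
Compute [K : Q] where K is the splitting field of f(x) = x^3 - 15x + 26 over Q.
[K : Q] = 6

By the rational root test, any rational root of the monic integer polynomial f(x) = x^3 - 15x + 26 must be an integer dividing the constant term 26, i.e. one of ±{1, 2, 13, 26}. Evaluating: f(1) = 12, f(-1) = 40, f(2) = 4, f(-2) = 48, f(13) = 2028, f(-13) = -1976, f(26) = 17212, f(-26) = -17160; none is 0, so f has no rational root and is therefore irreducible over Q (a cubic with no linear factor over a field is irreducible). For an irreducible cubic, the Galois group is A_3 or S_3 according as the discriminant disc(f) = -4a^3 - 27b^2 = -4·(-15)^3 - 27·(26)^2 = -4752 is or is not a square in Q. Here disc(f) = -4752 is not a perfect square in Q, so the Galois group of f over Q is not contained in A_3 and must be all of S_3. The splitting field has degree |S_3| = 6 over Q, so [K : Q] = 6.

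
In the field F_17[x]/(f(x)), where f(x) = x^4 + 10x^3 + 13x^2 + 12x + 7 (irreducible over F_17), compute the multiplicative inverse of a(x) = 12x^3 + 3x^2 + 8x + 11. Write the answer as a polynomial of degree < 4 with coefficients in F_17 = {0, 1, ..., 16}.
a(x)^(-1) ≡ 9x^3 + 8x^2 + 4x + 9 (mod f(x))

Since f is irreducible over F_17, F_17[x]/(f) is a field and a(x) ≠ 0 has an inverse. Apply the extended Euclidean algorithm to f(x) and a(x) in F_17[x]: f(x) = (10x + 4)·a(x) + (6x^2 + 6x + 14);  a(x) = (2x + 7)·(6x^2 + 6x + 14) + (6x + 15);  (6x^2 + 6x + 14) = (x + 7)·(6x + 15) + (11). The last nonzero remainder is the constant 11 = gcd(f, a) in F_17. Back-substituting through the division chain expresses 11 = s(x)·a(x) + t(x)·f(x) with s(x) ≡ 14x^3 + 3x^2 + 10x + 14 (mod f), so (14x^3 + 3x^2 + 10x + 14)·a(x) ≡ 11 (mod f). Multiplying by 11^(-1) ≡ 14 in F_17 gives a(x)^(-1) ≡ 14·(14x^3 + 3x^2 + 10x + 14) ≡ 9x^3 + 8x^2 + 4x + 9 (mod f). Check: (12x^3 + 3x^2 + 8x + 11)·(9x^3 + 8x^2 + 4x + 9) = 6x^6 + 4x^5 + 8x^4 + 11x^3 + 11x^2 + 14x + 14 ≡ 1 (mod x^4 + 10x^3 + 13x^2 + 12x + 7).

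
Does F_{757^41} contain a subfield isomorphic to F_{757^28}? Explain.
No: F_{757^28} is not a subfield of F_{757^41}

F_{p^m} embeds in F_{p^n} iff m | n. Here 28 ∤ 41 (since 41 = 1·28 + 13 with remainder 13 ≠ 0), so F_{757^28} is not a subfield of F_{757^41}. Equivalently: if it were, the tower law would give 28 = [F_{757^28}:F_757] dividing [F_{757^41}:F_757] = 41, contradiction.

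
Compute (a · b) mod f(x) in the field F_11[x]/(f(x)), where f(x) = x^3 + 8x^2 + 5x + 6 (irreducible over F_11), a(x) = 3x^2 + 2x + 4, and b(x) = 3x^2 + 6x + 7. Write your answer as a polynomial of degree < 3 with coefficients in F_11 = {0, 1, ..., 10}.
a · b ≡ 10x^2 + 4x + 8 (mod f(x))

Multiply in F_11[x]: a(x)·b(x) = (3x^2 + 2x + 4)·(3x^2 + 6x + 7) = 9x^4 + 2x^3 + x^2 + 5x + 6. This has degree ≥ 3, so divide by f(x) over F_11: 9x^4 + 2x^3 + x^2 + 5x + 6 = (9x + 7)·(x^3 + 8x^2 + 5x + 6) + (10x^2 + 4x + 8). Hence a·b ≡ 10x^2 + 4x + 8 (mod f). (F_11[x]/(f) is a field with 11^3 = 1331 elements since f is irreducible of degree 3.)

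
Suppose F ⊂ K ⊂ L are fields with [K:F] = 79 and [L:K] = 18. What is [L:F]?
[L:F] = 1422

The tower law says that for any tower of field extensions F ⊂ K ⊂ L with finite degrees, [L:F] = [L:K] · [K:F]. Here this gives [L:F] = 18 · 79 = 1422.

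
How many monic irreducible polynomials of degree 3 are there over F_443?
There are 28979288 monic irreducible polynomials of degree 3 over F_443

Each element of F_{443^3} that lies in no proper subfield is a root of exactly one monic irreducible of degree 3 over F_443, and each such polynomial has 3 distinct roots in F_{443^3}. By Möbius inversion the count is N_443(3) = (1/3) Σ_{d|3} μ(3/d) · 443^d = (1/3)(μ(3)·443^1 + μ(1)·443^3) = 86937864/3 = 28979288.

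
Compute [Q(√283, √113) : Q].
[Q(√283, √113) : Q] = 4

[Q(√283):Q] = 2 (min poly x^2 - 283, irreducible since 283 is squarefree > 1). For the top step, suppose √113 ∈ Q(√283), say √113 = c + d√283 with c, d ∈ Q. Squaring: 113 = c^2 + 283d^2 + 2cd√283. Since √283 ∉ Q this forces 2cd = 0. If d = 0 then √113 = c ∈ Q, contradicting 113 squarefree > 1. If c = 0 then 113 = 283d^2, so 283·113 = (283d)^2 is a perfect square in Q — but 283·113 = 31979 is not a perfect square (since 283 and 113 are distinct squarefree integers). Contradiction. Hence √113 ∉ Q(√283), so x^2 - 113 stays irreducible over Q(√283) and [Q(√283, √113) : Q(√283)] = 2. By the tower law, [Q(√283, √113) : Q] = 2 · 2 = 4.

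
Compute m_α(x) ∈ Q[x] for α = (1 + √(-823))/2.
m_α(x) = x^2 - x + 206

From 2α - 1 = √(-823), squaring gives (2α - 1)^2 = -823, i.e. 4α^2 - 4α + 1 = -823, so α^2 - α + (1 + 823)/4 = 0. Since -823 ≡ 1 (mod 4), (1 + 823)/4 = 206 ∈ Z. The polynomial x^2 - x + 206 has discriminant 1 - 4·(206) = -823, which is not a perfect square in Q (d = -823 is squarefree and ≠ 1), so x^2 - x + 206 is irreducible over Q. It is the minimal polynomial of α.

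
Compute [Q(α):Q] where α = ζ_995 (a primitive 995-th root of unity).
[Q(α):Q] = 792

The minimal polynomial of ζ_995 over Q is the 995-th cyclotomic polynomial Φ_995(x), which is irreducible over Q and has degree φ(995) = 792. Hence [Q(α):Q] = φ(995) = 792.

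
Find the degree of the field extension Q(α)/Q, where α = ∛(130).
[Q(α):Q] = 3

The minimal polynomial of α is x^3 - 130, irreducible over Q since 130 is not a perfect cube (so x^3 - 130 has no rational root). Hence [Q(α):Q] = deg(m_α) = 3.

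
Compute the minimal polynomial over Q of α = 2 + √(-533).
m_α(x) = x^2 - 4x + 537

From α - 2 = √(-533), squaring gives (α - 2)^2 = -533, i.e. α^2 - 4α + 4 = -533, so α^2 - 4α + 537 = 0. The discriminant of x^2 - 4x + 537 is (-4)^2 - 4·(537) = 16 - 2148 = -2132, and 4·(-533) is not a perfect square in Q since -533 is squarefree and ≠ 1. Hence x^2 - 4x + 537 is irreducible over Q and is the minimal polynomial of α.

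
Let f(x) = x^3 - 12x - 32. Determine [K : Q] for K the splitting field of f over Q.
[K : Q] = 6

By the rational root test, any rational root of the monic integer polynomial f(x) = x^3 - 12x - 32 must be an integer dividing the constant term -32, i.e. one of ±{1, 2, 4, 8, 16, 32}. Evaluating: f(1) = -43, f(-1) = -21, f(2) = -48, f(-2) = -16, f(4) = -16, f(-4) = -48, f(8) = 384, f(-8) = -448, f(16) = 3872, f(-16) = -3936, f(32) = 32352, f(-32) = -32416; none is 0, so f has no rational root and is therefore irreducible over Q (a cubic with no linear factor over a field is irreducible). For an irreducible cubic, the Galois group is A_3 or S_3 according as the discriminant disc(f) = -4a^3 - 27b^2 = -4·(-12)^3 - 27·(-32)^2 = -20736 is or is not a square in Q. Here disc(f) = -20736 is not a perfect square in Q, so the Galois group of f over Q is not contained in A_3 and must be all of S_3. The splitting field has degree |S_3| = 6 over Q, so [K : Q] = 6.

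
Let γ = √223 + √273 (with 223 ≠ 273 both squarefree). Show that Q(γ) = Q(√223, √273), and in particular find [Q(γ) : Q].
[Q(γ) : Q] = 4 (equivalently, Q(γ) = Q(√223, √273))

Obviously Q(γ) ⊆ Q(√223, √273), and [Q(√223, √273):Q] = 4 (since 223, 273 are distinct squarefree integers > 1 with 60879 not a perfect square). To show equality we compute the minimal polynomial of γ. From γ = √223 + √273: γ^2 = 223 + 2√(60879) + 273 = 496 + 2√(60879), so γ^2 - 496 = 2√(60879); squaring, (γ^2 - 496)^2 = 4·60879, i.e. γ^4 - 992γ^2 + 246016 - 243516 = 0, i.e. γ^4 - 992γ^2 + 2500 = 0. So γ is a root of x^4 - 992x^2 + 2500. This polynomial is irreducible over Q: it has no rational root (each ±√223 ± √273 is irrational), and any factorization into two quadratics over Q would force √(60879) ∈ Q (pairing opposite roots) or √223, √273 ∈ Q (other pairings), all impossible. Hence [Q(γ):Q] = 4 = [Q(√223, √273):Q], so Q(γ) = Q(√223, √273).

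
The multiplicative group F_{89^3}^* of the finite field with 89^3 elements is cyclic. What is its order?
|F_{89^3}^*| = 704968

F_{89^3} has 89^3 = 704969 elements; its multiplicative group consists of all nonzero elements, so |F_{89^3}^*| = 704969 - 1 = 704968. (It is cyclic since any finite subgroup of the multiplicative group of a field is cyclic.)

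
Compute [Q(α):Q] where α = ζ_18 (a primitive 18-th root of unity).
[Q(α):Q] = 6

The minimal polynomial of ζ_18 over Q is the 18-th cyclotomic polynomial Φ_18(x), which is irreducible over Q and has degree φ(18) = 6. Hence [Q(α):Q] = φ(18) = 6.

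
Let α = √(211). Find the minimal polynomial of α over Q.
m_α(x) = x^2 - 211

α satisfies α^2 - 211 = 0, so x^2 - 211 annihilates α. Since d = 211 is squarefree and ≠ 1, it is not a perfect square in Q, so x^2 - 211 has no rational root and is therefore irreducible over Q (a degree-2 polynomial over a field is irreducible iff it has no root). Hence m_α(x) = x^2 - 211.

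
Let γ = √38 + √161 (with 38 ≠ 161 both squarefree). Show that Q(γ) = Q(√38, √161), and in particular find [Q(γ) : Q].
[Q(γ) : Q] = 4 (equivalently, Q(γ) = Q(√38, √161))

Obviously Q(γ) ⊆ Q(√38, √161), and [Q(√38, √161):Q] = 4 (since 38, 161 are distinct squarefree integers > 1 with 6118 not a perfect square). To show equality we compute the minimal polynomial of γ. From γ = √38 + √161: γ^2 = 38 + 2√(6118) + 161 = 199 + 2√(6118), so γ^2 - 199 = 2√(6118); squaring, (γ^2 - 199)^2 = 4·6118, i.e. γ^4 - 398γ^2 + 39601 - 24472 = 0, i.e. γ^4 - 398γ^2 + 15129 = 0. So γ is a root of x^4 - 398x^2 + 15129. This polynomial is irreducible over Q: it has no rational root (each ±√38 ± √161 is irrational), and any factorization into two quadratics over Q would force √(6118) ∈ Q (pairing opposite roots) or √38, √161 ∈ Q (other pairings), all impossible. Hence [Q(γ):Q] = 4 = [Q(√38, √161):Q], so Q(γ) = Q(√38, √161).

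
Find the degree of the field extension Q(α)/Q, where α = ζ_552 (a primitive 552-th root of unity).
[Q(α):Q] = 176

The minimal polynomial of ζ_552 over Q is the 552-th cyclotomic polynomial Φ_552(x), which is irreducible over Q and has degree φ(552) = 176. Hence [Q(α):Q] = φ(552) = 176.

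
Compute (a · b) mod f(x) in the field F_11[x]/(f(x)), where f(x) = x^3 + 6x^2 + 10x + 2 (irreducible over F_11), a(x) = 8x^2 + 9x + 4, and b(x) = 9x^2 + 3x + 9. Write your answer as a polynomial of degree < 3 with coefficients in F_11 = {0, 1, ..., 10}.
a · b ≡ 2x^2 + 7x + 8 (mod f(x))

Multiply in F_11[x]: a(x)·b(x) = (8x^2 + 9x + 4)·(9x^2 + 3x + 9) = 6x^4 + 6x^3 + 3x^2 + 5x + 3. This has degree ≥ 3, so divide by f(x) over F_11: 6x^4 + 6x^3 + 3x^2 + 5x + 3 = (6x + 3)·(x^3 + 6x^2 + 10x + 2) + (2x^2 + 7x + 8). Hence a·b ≡ 2x^2 + 7x + 8 (mod f). (F_11[x]/(f) is a field with 11^3 = 1331 elements since f is irreducible of degree 3.)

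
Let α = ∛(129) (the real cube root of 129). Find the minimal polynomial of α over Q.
m_α(x) = x^3 - 129

α satisfies α^3 = 129, so x^3 - 129 annihilates α. By the rational root test, a rational root p/q (in lowest terms) of x^3 - 129 would satisfy p^3 = 129 q^3, forcing q = 1 and p^3 = 129; but 129 is not a perfect cube, contradiction. A monic cubic over Q with no rational root is irreducible (any nontrivial factorization would include a linear factor). Hence x^3 - 129 is the minimal polynomial of α, and in particular [Q(α):Q] = 3.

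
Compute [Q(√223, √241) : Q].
[Q(√223, √241) : Q] = 4

[Q(√223):Q] = 2 (min poly x^2 - 223, irreducible since 223 is squarefree > 1). For the top step, suppose √241 ∈ Q(√223), say √241 = c + d√223 with c, d ∈ Q. Squaring: 241 = c^2 + 223d^2 + 2cd√223. Since √223 ∉ Q this forces 2cd = 0. If d = 0 then √241 = c ∈ Q, contradicting 241 squarefree > 1. If c = 0 then 241 = 223d^2, so 223·241 = (223d)^2 is a perfect square in Q — but 223·241 = 53743 is not a perfect square (since 223 and 241 are distinct squarefree integers). Contradiction. Hence √241 ∉ Q(√223), so x^2 - 241 stays irreducible over Q(√223) and [Q(√223, √241) : Q(√223)] = 2. By the tower law, [Q(√223, √241) : Q] = 2 · 2 = 4.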